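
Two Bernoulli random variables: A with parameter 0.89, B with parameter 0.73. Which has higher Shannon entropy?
B

For binary distributions, entropy is maximized at p=0.5 and decreases as p moves toward 0 or 1.

H(A) = H(0.89) = 0.4999 bits
H(B) = H(0.73) = 0.8415 bits

Distribution B (p=0.73) is closer to uniform (p=0.5), so it has higher entropy.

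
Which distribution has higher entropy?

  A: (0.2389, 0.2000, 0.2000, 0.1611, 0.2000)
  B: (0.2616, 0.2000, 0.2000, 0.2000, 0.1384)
A

Both distributions are close to uniform, making this a harder comparison.

H(A) = 2.3109 bits
H(B) = 2.2941 bits

The distribution closer to uniform has higher entropy.
Answer: A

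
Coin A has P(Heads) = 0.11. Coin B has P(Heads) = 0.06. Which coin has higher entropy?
A

For binary distributions, entropy is maximized at p=0.5 and decreases as p moves toward 0 or 1.

H(A) = H(0.11) = 0.4999 bits
H(B) = H(0.06) = 0.3274 bits

Distribution A (p=0.11) is closer to uniform (p=0.5), so it has higher entropy.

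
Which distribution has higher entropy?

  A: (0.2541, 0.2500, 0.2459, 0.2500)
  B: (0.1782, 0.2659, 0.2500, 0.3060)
A

Both distributions are close to uniform, making this a harder comparison.

H(A) = 1.9999 bits
H(B) = 1.9743 bits

The distribution closer to uniform has higher entropy.
Answer: A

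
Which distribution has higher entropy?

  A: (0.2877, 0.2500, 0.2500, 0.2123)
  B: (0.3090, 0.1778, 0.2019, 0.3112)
A

Both distributions are close to uniform, making this a harder comparison.

H(A) = 1.9918 bits
H(B) = 1.9568 bits

The distribution closer to uniform has higher entropy.
Answer: A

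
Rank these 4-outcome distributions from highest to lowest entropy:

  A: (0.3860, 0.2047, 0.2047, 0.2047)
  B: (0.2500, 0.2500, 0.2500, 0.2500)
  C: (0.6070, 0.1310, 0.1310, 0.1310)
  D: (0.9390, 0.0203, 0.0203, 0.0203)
B > A > C > D

Key insight: Entropy is maximized by uniform distributions and minimized by concentrated distributions.

Entropies:
  H(A) = 1.9353 bits
  H(B) = 2.0000 bits
  H(C) = 1.5896 bits
  H(D) = 0.4281 bits

Ranking: B > A > C > D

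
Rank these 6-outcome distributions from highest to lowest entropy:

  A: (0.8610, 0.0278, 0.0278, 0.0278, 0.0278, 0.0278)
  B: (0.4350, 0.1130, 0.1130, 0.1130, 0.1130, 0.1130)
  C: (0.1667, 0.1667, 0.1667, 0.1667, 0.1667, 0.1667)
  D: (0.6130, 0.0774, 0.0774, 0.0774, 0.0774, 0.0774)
C > B > D > A

Key insight: Entropy is maximized by uniform distributions and minimized by concentrated distributions.

Entropies:
  H(A) = 0.9044 bits
  H(B) = 2.2997 bits
  H(C) = 2.5850 bits
  H(D) = 1.8614 bits

Ranking: C > B > D > A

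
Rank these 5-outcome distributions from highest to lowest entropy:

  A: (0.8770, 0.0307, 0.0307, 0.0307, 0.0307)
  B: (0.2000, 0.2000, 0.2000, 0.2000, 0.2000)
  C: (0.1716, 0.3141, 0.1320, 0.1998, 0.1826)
B > C > A

Key insight: Entropy is maximized by uniform distributions and minimized by concentrated distributions.

- Uniform distributions have maximum entropy log₂(5) = 2.3219 bits
- The more "peaked" or concentrated a distribution, the lower its entropy

Entropies:
  H(A) = 0.7839 bits
  H(B) = 2.3219 bits
  H(C) = 2.2588 bits

Ranking: B > C > A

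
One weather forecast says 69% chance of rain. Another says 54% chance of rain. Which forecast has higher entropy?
54% forecast

Treat each forecast as a Bernoulli distribution. Binary entropy is maximized at p=0.5 and falls off symmetrically toward 0 or 1. The 54% forecast is closer to 50%, so it is more uncertain. H(69%) ≈ 0.893 bits, H(54%) ≈ 0.995 bits.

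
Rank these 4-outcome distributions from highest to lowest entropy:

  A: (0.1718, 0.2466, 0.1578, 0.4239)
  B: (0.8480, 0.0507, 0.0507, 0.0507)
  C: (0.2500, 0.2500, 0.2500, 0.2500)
C > A > B

Key insight: Entropy is maximized by uniform distributions and minimized by concentrated distributions.

- Uniform distributions have maximum entropy log₂(4) = 2.0000 bits
- The more "peaked" or concentrated a distribution, the lower its entropy

Entropies:
  H(A) = 1.8798 bits
  H(B) = 0.8557 bits
  H(C) = 2.0000 bits

Ranking: C > A > B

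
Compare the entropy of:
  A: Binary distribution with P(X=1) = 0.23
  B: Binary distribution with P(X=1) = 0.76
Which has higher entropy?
B

For binary distributions, entropy is maximized at p=0.5 and decreases as p moves toward 0 or 1.

H(A) = H(0.23) = 0.7780 bits
H(B) = H(0.76) = 0.7950 bits

Distribution B (p=0.76) is closer to uniform (p=0.5), so it has higher entropy.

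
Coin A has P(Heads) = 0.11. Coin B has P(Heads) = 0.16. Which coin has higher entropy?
B

For binary distributions, entropy is maximized at p=0.5 and decreases as p moves toward 0 or 1.

H(A) = H(0.11) = 0.4999 bits
H(B) = H(0.16) = 0.6343 bits

Distribution B (p=0.16) is closer to uniform (p=0.5), so it has higher entropy.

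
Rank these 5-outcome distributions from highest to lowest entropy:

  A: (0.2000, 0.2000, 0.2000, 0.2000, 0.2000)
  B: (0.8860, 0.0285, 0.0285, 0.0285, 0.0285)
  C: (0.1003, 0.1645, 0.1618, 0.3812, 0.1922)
A > C > B

Key insight: Entropy is maximized by uniform distributions and minimized by concentrated distributions.

- Uniform distributions have maximum entropy log₂(5) = 2.3219 bits
- The more "peaked" or concentrated a distribution, the lower its entropy

Entropies:
  H(A) = 2.3219 bits
  H(B) = 0.7399 bits
  H(C) = 2.1740 bits

Ranking: A > C > B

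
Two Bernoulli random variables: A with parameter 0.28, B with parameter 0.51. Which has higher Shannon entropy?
B

For binary distributions, entropy is maximized at p=0.5 and decreases as p moves toward 0 or 1.

H(A) = H(0.28) = 0.8555 bits
H(B) = H(0.51) = 0.9997 bits

Distribution B (p=0.51) is closer to uniform (p=0.5), so it has higher entropy.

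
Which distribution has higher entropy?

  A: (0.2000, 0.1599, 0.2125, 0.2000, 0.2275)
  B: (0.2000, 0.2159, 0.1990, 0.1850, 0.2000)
B

Both distributions are close to uniform, making this a harder comparison.

H(A) = 2.3125 bits
H(B) = 2.3202 bits

The distribution closer to uniform has higher entropy.
Answer: B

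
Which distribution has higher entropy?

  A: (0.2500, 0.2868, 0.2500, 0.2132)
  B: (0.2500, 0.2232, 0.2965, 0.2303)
A

Both distributions are close to uniform, making this a harder comparison.

H(A) = 1.9922 bits
H(B) = 1.9908 bits

The distribution closer to uniform has higher entropy.
Answer: A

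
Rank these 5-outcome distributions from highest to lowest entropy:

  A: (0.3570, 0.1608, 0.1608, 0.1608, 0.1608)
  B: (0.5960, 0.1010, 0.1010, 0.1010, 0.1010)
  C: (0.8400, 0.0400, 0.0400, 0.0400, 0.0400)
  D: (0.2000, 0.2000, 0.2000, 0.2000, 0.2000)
D > A > B > C

Key insight: Entropy is maximized by uniform distributions and minimized by concentrated distributions.

Entropies:
  H(A) = 2.2262 bits
  H(B) = 1.7812 bits
  H(C) = 0.9543 bits
  H(D) = 2.3219 bits

Ranking: D > A > B > C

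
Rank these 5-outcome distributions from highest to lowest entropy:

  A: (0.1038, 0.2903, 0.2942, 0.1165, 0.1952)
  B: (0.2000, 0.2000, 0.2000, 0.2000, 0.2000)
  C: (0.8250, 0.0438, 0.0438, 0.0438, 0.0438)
B > A > C

Key insight: Entropy is maximized by uniform distributions and minimized by concentrated distributions.

- Uniform distributions have maximum entropy log₂(5) = 2.3219 bits
- The more "peaked" or concentrated a distribution, the lower its entropy

Entropies:
  H(A) = 2.1979 bits
  H(B) = 2.3219 bits
  H(C) = 1.0190 bits

Ranking: B > A > C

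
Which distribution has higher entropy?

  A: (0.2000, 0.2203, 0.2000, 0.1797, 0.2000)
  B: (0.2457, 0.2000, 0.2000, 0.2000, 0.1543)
A

Both distributions are close to uniform, making this a harder comparison.

H(A) = 2.3189 bits
H(B) = 2.3067 bits

The distribution closer to uniform has higher entropy.
Answer: A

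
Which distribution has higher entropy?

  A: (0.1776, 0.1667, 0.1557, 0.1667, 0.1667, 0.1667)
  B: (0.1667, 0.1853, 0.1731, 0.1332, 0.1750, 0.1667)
A

Both distributions are close to uniform, making this a harder comparison.

H(A) = 2.5839 bits
H(B) = 2.5778 bits

The distribution closer to uniform has higher entropy.
Answer: A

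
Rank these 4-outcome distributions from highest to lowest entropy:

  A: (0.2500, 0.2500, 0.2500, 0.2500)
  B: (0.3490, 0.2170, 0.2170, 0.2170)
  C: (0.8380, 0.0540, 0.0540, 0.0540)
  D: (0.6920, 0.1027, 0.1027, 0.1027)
A > B > D > C

Key insight: Entropy is maximized by uniform distributions and minimized by concentrated distributions.

Entropies:
  H(A) = 2.0000 bits
  H(B) = 1.9650 bits
  H(C) = 0.8958 bits
  H(D) = 1.3790 bits

Ranking: A > B > D > C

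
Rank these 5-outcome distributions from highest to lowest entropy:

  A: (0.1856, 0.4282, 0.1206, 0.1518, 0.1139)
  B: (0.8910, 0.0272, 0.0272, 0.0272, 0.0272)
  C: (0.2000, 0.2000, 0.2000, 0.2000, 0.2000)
C > A > B

Key insight: Entropy is maximized by uniform distributions and minimized by concentrated distributions.

- Uniform distributions have maximum entropy log₂(5) = 2.3219 bits
- The more "peaked" or concentrated a distribution, the lower its entropy

Entropies:
  H(A) = 2.1127 bits
  H(B) = 0.7149 bits
  H(C) = 2.3219 bits

Ranking: C > A > B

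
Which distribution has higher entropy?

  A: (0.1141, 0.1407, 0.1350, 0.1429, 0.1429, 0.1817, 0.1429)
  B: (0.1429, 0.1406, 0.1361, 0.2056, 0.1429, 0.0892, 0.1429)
A

Both distributions are close to uniform, making this a harder comparison.

H(A) = 2.7955 bits
H(B) = 2.7728 bits

The distribution closer to uniform has higher entropy.
Answer: A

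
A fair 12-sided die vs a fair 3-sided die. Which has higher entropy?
12-sided die

Both are uniform distributions; for uniform over n outcomes, H = log₂(n). H(12-sided) = log₂(12) = 3.585 bits and H(3-sided) = log₂(3) = 1.585 bits. More outcomes in a uniform distribution means higher entropy.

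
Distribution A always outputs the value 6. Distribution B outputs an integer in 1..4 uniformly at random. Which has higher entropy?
B

A is deterministic, so H(A) = 0. B is uniform over 4 outcomes, so H(B) = log₂(4) = 2.000 bits. Any distribution with genuine randomness has higher entropy than a deterministic one.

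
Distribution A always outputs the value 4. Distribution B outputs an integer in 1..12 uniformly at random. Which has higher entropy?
B

A is deterministic, so H(A) = 0. B is uniform over 12 outcomes, so H(B) = log₂(12) = 3.585 bits. Any distribution with genuine randomness has higher entropy than a deterministic one.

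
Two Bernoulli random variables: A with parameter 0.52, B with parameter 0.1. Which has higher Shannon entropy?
A

For binary distributions, entropy is maximized at p=0.5 and decreases as p moves toward 0 or 1.

H(A) = H(0.52) = 0.9988 bits
H(B) = H(0.1) = 0.4690 bits

Distribution A (p=0.52) is closer to uniform (p=0.5), so it has higher entropy.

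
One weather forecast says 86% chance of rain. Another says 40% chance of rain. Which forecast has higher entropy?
40% forecast

Treat each forecast as a Bernoulli distribution. Binary entropy is maximized at p=0.5 and falls off symmetrically toward 0 or 1. The 40% forecast is closer to 50%, so it is more uncertain. H(86%) ≈ 0.584 bits, H(40%) ≈ 0.971 bits.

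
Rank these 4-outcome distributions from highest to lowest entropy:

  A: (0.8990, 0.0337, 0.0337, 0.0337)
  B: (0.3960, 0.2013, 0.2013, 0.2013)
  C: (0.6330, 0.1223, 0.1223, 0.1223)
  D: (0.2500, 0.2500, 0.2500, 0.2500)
D > B > C > A

Key insight: Entropy is maximized by uniform distributions and minimized by concentrated distributions.

Entropies:
  H(A) = 0.6322 bits
  H(B) = 1.9259 bits
  H(C) = 1.5300 bits
  H(D) = 2.0000 bits

Ranking: D > B > C > A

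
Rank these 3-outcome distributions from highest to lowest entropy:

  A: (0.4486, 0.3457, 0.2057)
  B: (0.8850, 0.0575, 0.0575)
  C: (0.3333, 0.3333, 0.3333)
C > A > B

Key insight: Entropy is maximized by uniform distributions and minimized by concentrated distributions.

- Uniform distributions have maximum entropy log₂(3) = 1.5850 bits
- The more "peaked" or concentrated a distribution, the lower its entropy

Entropies:
  H(A) = 1.5179 bits
  H(B) = 0.6298 bits
  H(C) = 1.5850 bits

Ranking: C > A > B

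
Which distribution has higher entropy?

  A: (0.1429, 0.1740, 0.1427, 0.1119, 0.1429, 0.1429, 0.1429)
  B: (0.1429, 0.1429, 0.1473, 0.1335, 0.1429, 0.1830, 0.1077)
A

Both distributions are close to uniform, making this a harder comparison.

H(A) = 2.7975 bits
H(B) = 2.7925 bits

The distribution closer to uniform has higher entropy.
Answer: A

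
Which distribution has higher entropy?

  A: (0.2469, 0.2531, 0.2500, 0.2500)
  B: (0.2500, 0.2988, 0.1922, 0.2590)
A

Both distributions are close to uniform, making this a harder comparison.

H(A) = 1.9999 bits
H(B) = 1.9828 bits

The distribution closer to uniform has higher entropy.
Answer: A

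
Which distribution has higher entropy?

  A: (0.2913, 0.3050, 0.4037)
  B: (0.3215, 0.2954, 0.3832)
B

Both distributions are close to uniform, making this a harder comparison.

H(A) = 1.5692 bits
H(B) = 1.5763 bits

The distribution closer to uniform has higher entropy.
Answer: B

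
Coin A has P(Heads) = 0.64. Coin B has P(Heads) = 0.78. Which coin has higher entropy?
A

For binary distributions, entropy is maximized at p=0.5 and decreases as p moves toward 0 or 1.

H(A) = H(0.64) = 0.9427 bits
H(B) = H(0.78) = 0.7602 bits

Distribution A (p=0.64) is closer to uniform (p=0.5), so it has higher entropy.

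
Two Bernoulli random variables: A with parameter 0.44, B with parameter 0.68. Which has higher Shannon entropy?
A

For binary distributions, entropy is maximized at p=0.5 and decreases as p moves toward 0 or 1.

H(A) = H(0.44) = 0.9896 bits
H(B) = H(0.68) = 0.9044 bits

Distribution A (p=0.44) is closer to uniform (p=0.5), so it has higher entropy.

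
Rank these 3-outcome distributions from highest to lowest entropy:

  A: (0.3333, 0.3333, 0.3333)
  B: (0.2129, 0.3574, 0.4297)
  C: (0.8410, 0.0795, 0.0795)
A > B > C

Key insight: Entropy is maximized by uniform distributions and minimized by concentrated distributions.

- Uniform distributions have maximum entropy log₂(3) = 1.5850 bits
- The more "peaked" or concentrated a distribution, the lower its entropy

Entropies:
  H(A) = 1.5850 bits
  H(B) = 1.5293 bits
  H(C) = 0.7909 bits

Ranking: A > B > C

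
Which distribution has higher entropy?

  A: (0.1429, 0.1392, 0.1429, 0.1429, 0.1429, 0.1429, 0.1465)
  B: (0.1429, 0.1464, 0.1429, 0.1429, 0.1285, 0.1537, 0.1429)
A

Both distributions are close to uniform, making this a harder comparison.

H(A) = 2.8072 bits
H(B) = 2.8056 bits

The distribution closer to uniform has higher entropy.
Answer: A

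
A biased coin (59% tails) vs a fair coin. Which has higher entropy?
Fair coin

The fair coin is uniform (p=0.5), maximizing binary entropy at 1 bit. The biased coin has H(0.59) ≈ 0.977 bits — its outcome is more predictable, so its entropy is lower.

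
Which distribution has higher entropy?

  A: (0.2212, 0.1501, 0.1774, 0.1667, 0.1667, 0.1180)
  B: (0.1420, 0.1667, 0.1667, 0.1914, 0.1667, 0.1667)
B

Both distributions are close to uniform, making this a harder comparison.

H(A) = 2.5601 bits
H(B) = 2.5797 bits

The distribution closer to uniform has higher entropy.
Answer: B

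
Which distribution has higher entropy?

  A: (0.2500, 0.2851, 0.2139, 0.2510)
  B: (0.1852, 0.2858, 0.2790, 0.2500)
A

Both distributions are close to uniform, making this a harder comparison.

H(A) = 1.9926 bits
H(B) = 1.9808 bits

The distribution closer to uniform has higher entropy.
Answer: A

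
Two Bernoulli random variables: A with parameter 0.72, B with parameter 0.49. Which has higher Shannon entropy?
B

For binary distributions, entropy is maximized at p=0.5 and decreases as p moves toward 0 or 1.

H(A) = H(0.72) = 0.8555 bits
H(B) = H(0.49) = 0.9997 bits

Distribution B (p=0.49) is closer to uniform (p=0.5), so it has higher entropy.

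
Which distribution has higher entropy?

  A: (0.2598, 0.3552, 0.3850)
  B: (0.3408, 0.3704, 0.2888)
B

Both distributions are close to uniform, making this a harder comparison.

H(A) = 1.5658 bits
H(B) = 1.5775 bits

The distribution closer to uniform has higher entropy.
Answer: B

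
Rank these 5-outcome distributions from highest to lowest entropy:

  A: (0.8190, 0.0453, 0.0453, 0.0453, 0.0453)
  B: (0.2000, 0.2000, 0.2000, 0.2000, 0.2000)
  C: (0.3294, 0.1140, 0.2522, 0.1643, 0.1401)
B > C > A

Key insight: Entropy is maximized by uniform distributions and minimized by concentrated distributions.

- Uniform distributions have maximum entropy log₂(5) = 2.3219 bits
- The more "peaked" or concentrated a distribution, the lower its entropy

Entropies:
  H(A) = 1.0443 bits
  H(B) = 2.3219 bits
  H(C) = 2.2115 bits

Ranking: B > C > A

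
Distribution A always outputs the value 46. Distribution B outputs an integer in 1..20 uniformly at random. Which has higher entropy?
B

A is deterministic, so H(A) = 0. B is uniform over 20 outcomes, so H(B) = log₂(20) = 4.322 bits. Any distribution with genuine randomness has higher entropy than a deterministic one.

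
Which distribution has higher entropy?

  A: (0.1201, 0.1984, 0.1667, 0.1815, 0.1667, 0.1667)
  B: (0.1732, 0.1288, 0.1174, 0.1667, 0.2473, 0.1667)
A

Both distributions are close to uniform, making this a harder comparison.

H(A) = 2.5696 bits
H(B) = 2.5419 bits

The distribution closer to uniform has higher entropy.
Answer: A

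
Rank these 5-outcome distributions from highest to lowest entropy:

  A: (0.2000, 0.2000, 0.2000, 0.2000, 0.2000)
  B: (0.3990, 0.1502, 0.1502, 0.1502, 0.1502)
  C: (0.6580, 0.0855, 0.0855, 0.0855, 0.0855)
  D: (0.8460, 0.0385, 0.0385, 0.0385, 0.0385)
A > B > C > D

Key insight: Entropy is maximized by uniform distributions and minimized by concentrated distributions.

Entropies:
  H(A) = 2.3219 bits
  H(B) = 2.1724 bits
  H(C) = 1.6107 bits
  H(D) = 0.9278 bits

Ranking: A > B > C > D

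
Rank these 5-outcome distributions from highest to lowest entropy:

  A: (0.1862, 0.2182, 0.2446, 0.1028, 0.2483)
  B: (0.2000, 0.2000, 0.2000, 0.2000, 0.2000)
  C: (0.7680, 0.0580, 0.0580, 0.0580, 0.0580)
B > A > C

Key insight: Entropy is maximized by uniform distributions and minimized by concentrated distributions.

- Uniform distributions have maximum entropy log₂(5) = 2.3219 bits
- The more "peaked" or concentrated a distribution, the lower its entropy

Entropies:
  H(A) = 2.2640 bits
  H(B) = 2.3219 bits
  H(C) = 1.2455 bits

Ranking: B > A > C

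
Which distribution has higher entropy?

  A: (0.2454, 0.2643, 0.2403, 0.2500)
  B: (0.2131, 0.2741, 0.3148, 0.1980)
A

Both distributions are close to uniform, making this a harder comparison.

H(A) = 1.9991 bits
H(B) = 1.9747 bits

The distribution closer to uniform has higher entropy.
Answer: A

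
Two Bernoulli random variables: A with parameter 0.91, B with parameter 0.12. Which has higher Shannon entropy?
B

For binary distributions, entropy is maximized at p=0.5 and decreases as p moves toward 0 or 1.

H(A) = H(0.91) = 0.4365 bits
H(B) = H(0.12) = 0.5294 bits

Distribution B (p=0.12) is closer to uniform (p=0.5), so it has higher entropy.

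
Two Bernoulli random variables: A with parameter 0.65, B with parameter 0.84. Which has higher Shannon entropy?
A

For binary distributions, entropy is maximized at p=0.5 and decreases as p moves toward 0 or 1.

H(A) = H(0.65) = 0.9341 bits
H(B) = H(0.84) = 0.6343 bits

Distribution A (p=0.65) is closer to uniform (p=0.5), so it has higher entropy.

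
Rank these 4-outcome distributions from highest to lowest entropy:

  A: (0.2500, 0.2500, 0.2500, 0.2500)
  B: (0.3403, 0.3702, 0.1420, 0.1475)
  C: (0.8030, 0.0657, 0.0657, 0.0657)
A > B > C

Key insight: Entropy is maximized by uniform distributions and minimized by concentrated distributions.

- Uniform distributions have maximum entropy log₂(4) = 2.0000 bits
- The more "peaked" or concentrated a distribution, the lower its entropy

Entropies:
  H(A) = 2.0000 bits
  H(B) = 1.8671 bits
  H(C) = 1.0281 bits

Ranking: A > B > C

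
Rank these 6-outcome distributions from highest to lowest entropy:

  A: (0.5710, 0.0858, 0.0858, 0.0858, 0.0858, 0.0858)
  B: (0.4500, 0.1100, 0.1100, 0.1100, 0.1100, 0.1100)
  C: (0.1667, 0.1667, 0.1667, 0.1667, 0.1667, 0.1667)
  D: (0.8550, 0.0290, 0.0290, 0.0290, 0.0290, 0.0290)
C > B > A > D

Key insight: Entropy is maximized by uniform distributions and minimized by concentrated distributions.

Entropies:
  H(A) = 1.9815 bits
  H(B) = 2.2698 bits
  H(C) = 2.5850 bits
  H(D) = 0.9339 bits

Ranking: C > B > A > D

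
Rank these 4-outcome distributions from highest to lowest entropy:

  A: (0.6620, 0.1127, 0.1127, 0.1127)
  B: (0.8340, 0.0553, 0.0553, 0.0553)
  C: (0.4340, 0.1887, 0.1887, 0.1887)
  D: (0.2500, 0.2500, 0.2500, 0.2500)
D > C > A > B

Key insight: Entropy is maximized by uniform distributions and minimized by concentrated distributions.

Entropies:
  H(A) = 1.4586 bits
  H(B) = 0.9116 bits
  H(C) = 1.8845 bits
  H(D) = 2.0000 bits

Ranking: D > C > A > B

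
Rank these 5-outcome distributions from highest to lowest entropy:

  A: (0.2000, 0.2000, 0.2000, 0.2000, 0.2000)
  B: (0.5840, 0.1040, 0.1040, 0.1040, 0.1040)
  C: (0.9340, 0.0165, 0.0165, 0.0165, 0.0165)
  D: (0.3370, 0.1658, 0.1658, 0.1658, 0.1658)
A > D > B > C

Key insight: Entropy is maximized by uniform distributions and minimized by concentrated distributions.

Entropies:
  H(A) = 2.3219 bits
  H(B) = 1.8115 bits
  H(C) = 0.4828 bits
  H(D) = 2.2479 bits

Ranking: A > D > B > C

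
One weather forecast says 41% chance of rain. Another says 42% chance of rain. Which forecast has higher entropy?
42% forecast

Treat each forecast as a Bernoulli distribution. Binary entropy is maximized at p=0.5 and falls off symmetrically toward 0 or 1. The 42% forecast is closer to 50%, so it is more uncertain. H(41%) ≈ 0.977 bits, H(42%) ≈ 0.981 bits.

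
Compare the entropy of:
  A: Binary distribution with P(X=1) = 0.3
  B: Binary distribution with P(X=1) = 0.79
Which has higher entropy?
A

For binary distributions, entropy is maximized at p=0.5 and decreases as p moves toward 0 or 1.

H(A) = H(0.3) = 0.8813 bits
H(B) = H(0.79) = 0.7415 bits

Distribution A (p=0.3) is closer to uniform (p=0.5), so it has higher entropy.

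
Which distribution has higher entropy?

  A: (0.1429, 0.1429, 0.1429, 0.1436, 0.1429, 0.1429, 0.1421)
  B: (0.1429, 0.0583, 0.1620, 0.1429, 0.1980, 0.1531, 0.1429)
A

Both distributions are close to uniform, making this a harder comparison.

H(A) = 2.8073 bits
H(B) = 2.7447 bits

The distribution closer to uniform has higher entropy.
Answer: A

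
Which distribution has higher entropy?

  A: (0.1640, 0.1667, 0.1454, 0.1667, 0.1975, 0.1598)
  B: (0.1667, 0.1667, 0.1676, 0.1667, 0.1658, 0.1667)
B

Both distributions are close to uniform, making this a harder comparison.

H(A) = 2.5788 bits
H(B) = 2.5850 bits

The distribution closer to uniform has higher entropy.
Answer: B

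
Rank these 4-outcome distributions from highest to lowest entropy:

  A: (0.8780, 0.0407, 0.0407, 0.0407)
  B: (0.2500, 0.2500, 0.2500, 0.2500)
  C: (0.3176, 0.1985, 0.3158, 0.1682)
B > C > A

Key insight: Entropy is maximized by uniform distributions and minimized by concentrated distributions.

- Uniform distributions have maximum entropy log₂(4) = 2.0000 bits
- The more "peaked" or concentrated a distribution, the lower its entropy

Entropies:
  H(A) = 0.7284 bits
  H(B) = 2.0000 bits
  H(C) = 1.9463 bits

Ranking: B > C > A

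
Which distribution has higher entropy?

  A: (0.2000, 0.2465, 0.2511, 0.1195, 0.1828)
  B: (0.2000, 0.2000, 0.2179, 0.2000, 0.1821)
B

Both distributions are close to uniform, making this a harder comparison.

H(A) = 2.2775 bits
H(B) = 2.3196 bits

The distribution closer to uniform has higher entropy.
Answer: B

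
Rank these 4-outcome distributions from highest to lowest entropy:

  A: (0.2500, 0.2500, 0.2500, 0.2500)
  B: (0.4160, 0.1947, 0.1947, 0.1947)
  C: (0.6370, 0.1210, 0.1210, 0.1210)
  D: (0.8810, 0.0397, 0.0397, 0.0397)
A > B > C > D

Key insight: Entropy is maximized by uniform distributions and minimized by concentrated distributions.

Entropies:
  H(A) = 2.0000 bits
  H(B) = 1.9052 bits
  H(C) = 1.5205 bits
  H(D) = 0.7151 bits

Ranking: A > B > C > D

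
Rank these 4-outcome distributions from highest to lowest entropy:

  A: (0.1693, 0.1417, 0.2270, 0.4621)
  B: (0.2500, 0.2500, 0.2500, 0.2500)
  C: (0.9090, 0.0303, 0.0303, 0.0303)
B > A > C

Key insight: Entropy is maximized by uniform distributions and minimized by concentrated distributions.

- Uniform distributions have maximum entropy log₂(4) = 2.0000 bits
- The more "peaked" or concentrated a distribution, the lower its entropy

Entropies:
  H(A) = 1.8335 bits
  H(B) = 2.0000 bits
  H(C) = 0.5840 bits

Ranking: B > A > C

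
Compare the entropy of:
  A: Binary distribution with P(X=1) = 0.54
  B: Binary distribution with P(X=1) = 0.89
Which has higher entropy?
A

For binary distributions, entropy is maximized at p=0.5 and decreases as p moves toward 0 or 1.

H(A) = H(0.54) = 0.9954 bits
H(B) = H(0.89) = 0.4999 bits

Distribution A (p=0.54) is closer to uniform (p=0.5), so it has higher entropy.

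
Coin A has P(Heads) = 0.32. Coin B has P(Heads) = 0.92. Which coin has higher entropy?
A

For binary distributions, entropy is maximized at p=0.5 and decreases as p moves toward 0 or 1.

H(A) = H(0.32) = 0.9044 bits
H(B) = H(0.92) = 0.4022 bits

Distribution A (p=0.32) is closer to uniform (p=0.5), so it has higher entropy.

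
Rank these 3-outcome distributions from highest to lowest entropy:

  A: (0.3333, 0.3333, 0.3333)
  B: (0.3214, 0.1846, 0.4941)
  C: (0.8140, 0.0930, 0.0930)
A > B > C

Key insight: Entropy is maximized by uniform distributions and minimized by concentrated distributions.

- Uniform distributions have maximum entropy log₂(3) = 1.5850 bits
- The more "peaked" or concentrated a distribution, the lower its entropy

Entropies:
  H(A) = 1.5850 bits
  H(B) = 1.4788 bits
  H(C) = 0.8790 bits

Ranking: A > B > C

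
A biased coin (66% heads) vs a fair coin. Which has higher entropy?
Fair coin

The fair coin is uniform (p=0.5), maximizing binary entropy at 1 bit. The biased coin has H(0.66) ≈ 0.925 bits — its outcome is more predictable, so its entropy is lower.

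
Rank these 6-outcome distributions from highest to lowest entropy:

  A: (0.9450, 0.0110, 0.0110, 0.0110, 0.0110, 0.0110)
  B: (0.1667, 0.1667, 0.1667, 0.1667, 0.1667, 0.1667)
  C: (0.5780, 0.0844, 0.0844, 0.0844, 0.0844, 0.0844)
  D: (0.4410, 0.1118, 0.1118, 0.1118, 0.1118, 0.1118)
B > D > C > A

Key insight: Entropy is maximized by uniform distributions and minimized by concentrated distributions.

Entropies:
  H(A) = 0.4350 bits
  H(B) = 2.5850 bits
  H(C) = 1.9622 bits
  H(D) = 2.2879 bits

Ranking: B > D > C > A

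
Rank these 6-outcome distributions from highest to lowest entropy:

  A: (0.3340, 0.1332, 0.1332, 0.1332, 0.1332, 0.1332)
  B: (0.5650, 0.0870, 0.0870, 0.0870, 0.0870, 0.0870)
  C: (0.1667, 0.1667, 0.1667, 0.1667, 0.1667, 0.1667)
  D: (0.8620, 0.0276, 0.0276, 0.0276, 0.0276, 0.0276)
C > A > B > D

Key insight: Entropy is maximized by uniform distributions and minimized by concentrated distributions.

Entropies:
  H(A) = 2.4654 bits
  H(B) = 1.9978 bits
  H(C) = 2.5850 bits
  H(D) = 0.8994 bits

Ranking: C > A > B > D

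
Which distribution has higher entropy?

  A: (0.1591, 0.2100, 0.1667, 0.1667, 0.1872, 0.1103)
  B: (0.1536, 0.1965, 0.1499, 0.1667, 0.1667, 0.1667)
B

Both distributions are close to uniform, making this a harder comparison.

H(A) = 2.5598 bits
H(B) = 2.5793 bits

The distribution closer to uniform has higher entropy.
Answer: B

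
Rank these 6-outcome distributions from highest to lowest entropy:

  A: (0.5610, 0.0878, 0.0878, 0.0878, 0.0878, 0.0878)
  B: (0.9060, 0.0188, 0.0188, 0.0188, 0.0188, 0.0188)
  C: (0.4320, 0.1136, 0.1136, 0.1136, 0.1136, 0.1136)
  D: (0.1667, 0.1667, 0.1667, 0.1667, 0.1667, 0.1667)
D > C > A > B

Key insight: Entropy is maximized by uniform distributions and minimized by concentrated distributions.

Entropies:
  H(A) = 2.0086 bits
  H(B) = 0.6679 bits
  H(C) = 2.3055 bits
  H(D) = 2.5850 bits

Ranking: D > C > A > B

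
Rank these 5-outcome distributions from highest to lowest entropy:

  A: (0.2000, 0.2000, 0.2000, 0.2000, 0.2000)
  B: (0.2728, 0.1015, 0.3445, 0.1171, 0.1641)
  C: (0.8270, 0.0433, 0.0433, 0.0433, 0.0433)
A > B > C

Key insight: Entropy is maximized by uniform distributions and minimized by concentrated distributions.

- Uniform distributions have maximum entropy log₂(5) = 2.3219 bits
- The more "peaked" or concentrated a distribution, the lower its entropy

Entropies:
  H(A) = 2.3219 bits
  H(B) = 2.1660 bits
  H(C) = 1.0105 bits

Ranking: A > B > C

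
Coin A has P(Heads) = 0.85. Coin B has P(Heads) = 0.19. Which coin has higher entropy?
B

For binary distributions, entropy is maximized at p=0.5 and decreases as p moves toward 0 or 1.

H(A) = H(0.85) = 0.6098 bits
H(B) = H(0.19) = 0.7015 bits

Distribution B (p=0.19) is closer to uniform (p=0.5), so it has higher entropy.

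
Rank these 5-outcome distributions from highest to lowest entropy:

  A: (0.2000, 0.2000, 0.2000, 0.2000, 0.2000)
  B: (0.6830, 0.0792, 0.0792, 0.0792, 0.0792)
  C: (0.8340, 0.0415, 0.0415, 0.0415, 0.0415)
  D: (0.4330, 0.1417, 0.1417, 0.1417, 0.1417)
A > D > B > C

Key insight: Entropy is maximized by uniform distributions and minimized by concentrated distributions.

Entropies:
  H(A) = 2.3219 bits
  H(B) = 1.5351 bits
  H(C) = 0.9805 bits
  H(D) = 2.1210 bits

Ranking: A > D > B > C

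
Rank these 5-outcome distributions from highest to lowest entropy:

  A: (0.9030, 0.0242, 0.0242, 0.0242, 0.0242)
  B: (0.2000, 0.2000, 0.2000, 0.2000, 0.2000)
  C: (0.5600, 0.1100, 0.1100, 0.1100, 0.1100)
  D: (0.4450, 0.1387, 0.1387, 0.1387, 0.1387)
B > D > C > A

Key insight: Entropy is maximized by uniform distributions and minimized by concentrated distributions.

Entropies:
  H(A) = 0.6534 bits
  H(B) = 2.3219 bits
  H(C) = 1.8696 bits
  H(D) = 2.1013 bits

Ranking: B > D > C > A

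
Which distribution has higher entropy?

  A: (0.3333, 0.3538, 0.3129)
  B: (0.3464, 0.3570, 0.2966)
A

Both distributions are close to uniform, making this a harder comparison.

H(A) = 1.5832 bits
H(B) = 1.5804 bits

The distribution closer to uniform has higher entropy.
Answer: A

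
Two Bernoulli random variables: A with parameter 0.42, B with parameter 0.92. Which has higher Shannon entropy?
A

For binary distributions, entropy is maximized at p=0.5 and decreases as p moves toward 0 or 1.

H(A) = H(0.42) = 0.9815 bits
H(B) = H(0.92) = 0.4022 bits

Distribution A (p=0.42) is closer to uniform (p=0.5), so it has higher entropy.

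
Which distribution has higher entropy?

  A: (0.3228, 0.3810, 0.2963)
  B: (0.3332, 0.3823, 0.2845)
A

Both distributions are close to uniform, making this a harder comparison.

H(A) = 1.5769 bits
H(B) = 1.5746 bits

The distribution closer to uniform has higher entropy.
Answer: A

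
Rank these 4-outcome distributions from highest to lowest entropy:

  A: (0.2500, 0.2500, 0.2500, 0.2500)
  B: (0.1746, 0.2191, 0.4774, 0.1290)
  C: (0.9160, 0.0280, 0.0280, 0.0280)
A > B > C

Key insight: Entropy is maximized by uniform distributions and minimized by concentrated distributions.

- Uniform distributions have maximum entropy log₂(4) = 2.0000 bits
- The more "peaked" or concentrated a distribution, the lower its entropy

Entropies:
  H(A) = 2.0000 bits
  H(B) = 1.8099 bits
  H(C) = 0.5493 bits

Ranking: A > B > C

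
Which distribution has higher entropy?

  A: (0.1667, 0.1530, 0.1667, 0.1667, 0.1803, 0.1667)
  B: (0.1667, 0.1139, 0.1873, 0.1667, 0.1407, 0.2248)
A

Both distributions are close to uniform, making this a harder comparison.

H(A) = 2.5834 bits
H(B) = 2.5534 bits

The distribution closer to uniform has higher entropy.
Answer: A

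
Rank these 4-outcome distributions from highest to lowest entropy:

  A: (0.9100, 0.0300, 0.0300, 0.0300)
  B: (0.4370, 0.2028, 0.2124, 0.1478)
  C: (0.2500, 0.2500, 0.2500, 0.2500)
C > B > A

Key insight: Entropy is maximized by uniform distributions and minimized by concentrated distributions.

- Uniform distributions have maximum entropy log₂(4) = 2.0000 bits
- The more "peaked" or concentrated a distribution, the lower its entropy

Entropies:
  H(A) = 0.5791 bits
  H(B) = 1.8711 bits
  H(C) = 2.0000 bits

Ranking: C > B > A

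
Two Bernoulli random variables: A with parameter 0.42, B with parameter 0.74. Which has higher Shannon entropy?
A

For binary distributions, entropy is maximized at p=0.5 and decreases as p moves toward 0 or 1.

H(A) = H(0.42) = 0.9815 bits
H(B) = H(0.74) = 0.8267 bits

Distribution A (p=0.42) is closer to uniform (p=0.5), so it has higher entropy.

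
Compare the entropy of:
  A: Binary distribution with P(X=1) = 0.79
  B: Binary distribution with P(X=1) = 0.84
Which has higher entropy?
A

For binary distributions, entropy is maximized at p=0.5 and decreases as p moves toward 0 or 1.

H(A) = H(0.79) = 0.7415 bits
H(B) = H(0.84) = 0.6343 bits

Distribution A (p=0.79) is closer to uniform (p=0.5), so it has higher entropy.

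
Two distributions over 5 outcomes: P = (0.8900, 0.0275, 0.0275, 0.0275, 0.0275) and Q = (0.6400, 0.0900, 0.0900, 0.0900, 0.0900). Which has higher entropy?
Q

P is highly concentrated on one outcome (89%), making it nearly deterministic. Q spreads its mass more evenly (max 64%). The more spread-out distribution has higher entropy: H(P) ≈ 0.720 bits, H(Q) ≈ 1.663 bits.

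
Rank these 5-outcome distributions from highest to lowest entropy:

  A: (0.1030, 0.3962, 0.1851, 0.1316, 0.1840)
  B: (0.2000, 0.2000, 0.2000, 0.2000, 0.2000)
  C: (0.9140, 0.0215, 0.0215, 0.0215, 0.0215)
B > A > C

Key insight: Entropy is maximized by uniform distributions and minimized by concentrated distributions.

- Uniform distributions have maximum entropy log₂(5) = 2.3219 bits
- The more "peaked" or concentrated a distribution, the lower its entropy

Entropies:
  H(A) = 2.1519 bits
  H(B) = 2.3219 bits
  H(C) = 0.5950 bits

Ranking: B > A > C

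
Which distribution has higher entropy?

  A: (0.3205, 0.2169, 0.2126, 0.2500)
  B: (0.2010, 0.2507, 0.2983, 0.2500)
B

Both distributions are close to uniform, making this a harder comparison.

H(A) = 1.9793 bits
H(B) = 1.9862 bits

The distribution closer to uniform has higher entropy.
Answer: B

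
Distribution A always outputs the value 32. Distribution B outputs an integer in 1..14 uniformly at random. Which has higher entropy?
B

A is deterministic, so H(A) = 0. B is uniform over 14 outcomes, so H(B) = log₂(14) = 3.807 bits. Any distribution with genuine randomness has higher entropy than a deterministic one.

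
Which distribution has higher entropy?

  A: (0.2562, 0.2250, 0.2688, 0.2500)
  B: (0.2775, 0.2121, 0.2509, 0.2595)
A

Both distributions are close to uniform, making this a harder comparison.

H(A) = 1.9970 bits
H(B) = 1.9933 bits

The distribution closer to uniform has higher entropy.
Answer: A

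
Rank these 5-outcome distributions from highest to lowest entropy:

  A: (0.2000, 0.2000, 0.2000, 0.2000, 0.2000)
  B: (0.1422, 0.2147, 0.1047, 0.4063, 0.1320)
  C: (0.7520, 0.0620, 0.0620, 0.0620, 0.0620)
A > B > C

Key insight: Entropy is maximized by uniform distributions and minimized by concentrated distributions.

- Uniform distributions have maximum entropy log₂(5) = 2.3219 bits
- The more "peaked" or concentrated a distribution, the lower its entropy

Entropies:
  H(A) = 2.3219 bits
  H(B) = 2.1312 bits
  H(C) = 1.3041 bits

Ranking: A > B > C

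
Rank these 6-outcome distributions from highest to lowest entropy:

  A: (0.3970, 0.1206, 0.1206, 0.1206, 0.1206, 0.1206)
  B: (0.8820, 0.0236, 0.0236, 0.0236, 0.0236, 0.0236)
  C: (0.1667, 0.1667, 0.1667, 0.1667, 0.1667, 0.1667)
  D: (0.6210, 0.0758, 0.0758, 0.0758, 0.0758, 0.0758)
C > A > D > B

Key insight: Entropy is maximized by uniform distributions and minimized by concentrated distributions.

Entropies:
  H(A) = 2.3693 bits
  H(B) = 0.7976 bits
  H(C) = 2.5850 bits
  H(D) = 1.8373 bits

Ranking: C > A > D > B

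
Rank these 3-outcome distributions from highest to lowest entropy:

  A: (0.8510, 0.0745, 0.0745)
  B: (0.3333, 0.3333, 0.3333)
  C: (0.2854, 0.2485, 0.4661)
B > C > A

Key insight: Entropy is maximized by uniform distributions and minimized by concentrated distributions.

- Uniform distributions have maximum entropy log₂(3) = 1.5850 bits
- The more "peaked" or concentrated a distribution, the lower its entropy

Entropies:
  H(A) = 0.7563 bits
  H(B) = 1.5850 bits
  H(C) = 1.5288 bits

Ranking: B > C > A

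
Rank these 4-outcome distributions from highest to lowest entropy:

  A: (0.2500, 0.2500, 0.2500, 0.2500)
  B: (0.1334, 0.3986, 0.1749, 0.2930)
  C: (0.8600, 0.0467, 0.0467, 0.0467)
A > B > C

Key insight: Entropy is maximized by uniform distributions and minimized by concentrated distributions.

- Uniform distributions have maximum entropy log₂(4) = 2.0000 bits
- The more "peaked" or concentrated a distribution, the lower its entropy

Entropies:
  H(A) = 2.0000 bits
  H(B) = 1.8756 bits
  H(C) = 0.8061 bits

Ranking: A > B > C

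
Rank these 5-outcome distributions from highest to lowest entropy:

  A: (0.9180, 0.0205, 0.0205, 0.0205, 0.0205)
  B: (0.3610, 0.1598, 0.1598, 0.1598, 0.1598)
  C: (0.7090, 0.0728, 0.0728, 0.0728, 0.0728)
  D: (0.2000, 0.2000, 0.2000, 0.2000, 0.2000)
D > B > C > A

Key insight: Entropy is maximized by uniform distributions and minimized by concentrated distributions.

Entropies:
  H(A) = 0.5732 bits
  H(B) = 2.2215 bits
  H(C) = 1.4520 bits
  H(D) = 2.3219 bits

Ranking: D > B > C > A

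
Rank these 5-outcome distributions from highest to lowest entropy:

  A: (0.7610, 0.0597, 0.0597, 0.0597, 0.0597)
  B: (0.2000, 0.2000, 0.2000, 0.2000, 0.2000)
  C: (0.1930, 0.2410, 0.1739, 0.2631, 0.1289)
B > C > A

Key insight: Entropy is maximized by uniform distributions and minimized by concentrated distributions.

- Uniform distributions have maximum entropy log₂(5) = 2.3219 bits
- The more "peaked" or concentrated a distribution, the lower its entropy

Entropies:
  H(A) = 1.2714 bits
  H(B) = 2.3219 bits
  H(C) = 2.2795 bits

Ranking: B > C > A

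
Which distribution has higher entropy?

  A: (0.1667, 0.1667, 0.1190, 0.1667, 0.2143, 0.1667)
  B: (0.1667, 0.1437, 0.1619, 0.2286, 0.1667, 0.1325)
A

Both distributions are close to uniform, making this a harder comparison.

H(A) = 2.5650 bits
H(B) = 2.5622 bits

The distribution closer to uniform has higher entropy.
Answer: A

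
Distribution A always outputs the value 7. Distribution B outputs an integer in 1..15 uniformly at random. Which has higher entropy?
B

A is deterministic, so H(A) = 0. B is uniform over 15 outcomes, so H(B) = log₂(15) = 3.907 bits. Any distribution with genuine randomness has higher entropy than a deterministic one.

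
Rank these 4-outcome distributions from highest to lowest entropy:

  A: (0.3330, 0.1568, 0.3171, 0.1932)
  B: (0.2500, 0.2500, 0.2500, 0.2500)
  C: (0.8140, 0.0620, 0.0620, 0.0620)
B > A > C

Key insight: Entropy is maximized by uniform distributions and minimized by concentrated distributions.

- Uniform distributions have maximum entropy log₂(4) = 2.0000 bits
- The more "peaked" or concentrated a distribution, the lower its entropy

Entropies:
  H(A) = 1.9310 bits
  H(B) = 2.0000 bits
  H(C) = 0.9878 bits

Ranking: B > A > C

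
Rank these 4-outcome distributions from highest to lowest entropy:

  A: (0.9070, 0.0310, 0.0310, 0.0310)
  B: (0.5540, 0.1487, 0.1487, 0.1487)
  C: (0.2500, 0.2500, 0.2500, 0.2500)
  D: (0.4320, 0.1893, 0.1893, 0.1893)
C > D > B > A

Key insight: Entropy is maximized by uniform distributions and minimized by concentrated distributions.

Entropies:
  H(A) = 0.5938 bits
  H(B) = 1.6985 bits
  H(C) = 2.0000 bits
  H(D) = 1.8869 bits

Ranking: C > D > B > A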